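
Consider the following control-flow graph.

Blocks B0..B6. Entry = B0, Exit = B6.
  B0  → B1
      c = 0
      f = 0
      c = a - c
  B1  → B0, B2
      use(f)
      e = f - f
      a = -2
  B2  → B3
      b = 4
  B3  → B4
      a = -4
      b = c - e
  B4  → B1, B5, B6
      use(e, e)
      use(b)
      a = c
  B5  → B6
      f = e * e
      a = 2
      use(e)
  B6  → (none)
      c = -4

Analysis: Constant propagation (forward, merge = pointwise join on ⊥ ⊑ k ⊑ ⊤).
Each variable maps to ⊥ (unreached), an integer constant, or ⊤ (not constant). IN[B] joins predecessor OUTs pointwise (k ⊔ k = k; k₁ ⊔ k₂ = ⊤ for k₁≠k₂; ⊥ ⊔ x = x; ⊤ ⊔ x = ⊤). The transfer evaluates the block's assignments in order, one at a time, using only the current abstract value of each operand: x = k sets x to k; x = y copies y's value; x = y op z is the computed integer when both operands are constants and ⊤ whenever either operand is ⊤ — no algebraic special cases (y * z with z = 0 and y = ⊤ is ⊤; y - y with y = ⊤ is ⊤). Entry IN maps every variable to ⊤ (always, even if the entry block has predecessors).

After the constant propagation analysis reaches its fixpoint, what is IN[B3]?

Per-block solution:
  B0: | IN=(all ⊤) | OUT={f:0; rest ⊤}
  B1: | IN={f:0; rest ⊤} | OUT={a:-2, e:0, f:0; rest ⊤}
  B2: | IN={a:-2, e:0, f:0; rest ⊤} | OUT={a:-2, b:4, e:0, f:0; rest ⊤}
  B3: | IN={a:-2, b:4, e:0, f:0; rest ⊤} | OUT={a:-4, e:0, f:0; rest ⊤}
  B4: | IN={a:-4, e:0, f:0; rest ⊤} | OUT={e:0, f:0; rest ⊤}
  B5: | IN={e:0, f:0; rest ⊤} | OUT={a:2, e:0, f:0; rest ⊤}
  B6: | IN={e:0, f:0; rest ⊤} | OUT={c:-4, e:0, f:0; rest ⊤}

Merge at B3: IN[B3] = OUT[B2] = {a: -2, b: 4, c: ⊤, d: ⊤, e: 0, f: 0}

Answer: {a: -2, b: 4, c: ⊤, d: ⊤, e: 0, f: 0}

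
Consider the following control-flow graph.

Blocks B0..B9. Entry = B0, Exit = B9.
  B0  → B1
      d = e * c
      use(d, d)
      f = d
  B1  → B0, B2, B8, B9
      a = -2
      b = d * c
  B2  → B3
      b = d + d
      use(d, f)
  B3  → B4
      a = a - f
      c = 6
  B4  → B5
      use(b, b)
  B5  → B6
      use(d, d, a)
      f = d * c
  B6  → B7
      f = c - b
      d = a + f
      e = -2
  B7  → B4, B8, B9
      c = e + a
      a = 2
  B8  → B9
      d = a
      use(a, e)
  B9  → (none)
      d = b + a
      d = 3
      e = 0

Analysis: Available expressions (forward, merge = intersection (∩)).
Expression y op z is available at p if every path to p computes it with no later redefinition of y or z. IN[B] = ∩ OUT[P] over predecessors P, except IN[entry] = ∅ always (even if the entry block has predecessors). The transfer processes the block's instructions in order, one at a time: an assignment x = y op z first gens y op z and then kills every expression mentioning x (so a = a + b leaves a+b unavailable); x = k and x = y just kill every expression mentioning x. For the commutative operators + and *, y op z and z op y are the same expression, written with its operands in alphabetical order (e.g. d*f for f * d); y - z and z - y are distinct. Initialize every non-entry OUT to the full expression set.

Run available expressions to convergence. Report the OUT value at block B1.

Answer: {c*d, c*e}

Trace:
Fixpoint table:
  B0:  IN={}  OUT={c*e}
  B1:  IN={c*e}  OUT={c*d, c*e}
  B2:  IN={c*d, c*e}  OUT={c*d, c*e, d+d}
  B3:  IN={c*d, c*e, d+d}  OUT={d+d}
  B4:  IN={}  OUT={}
  B5:  IN={}  OUT={c*d}
  B6:  IN={c*d}  OUT={a+f, c-b}
  B7:  IN={a+f, c-b}  OUT={}
  B8:  IN={}  OUT={}
  B9:  IN={}  OUT={a+b}

Merge at B1: IN[B1] = OUT[B0] = {c*e}
Applying B1's transfer function to that IN value gives OUT[B1] (row B1 above).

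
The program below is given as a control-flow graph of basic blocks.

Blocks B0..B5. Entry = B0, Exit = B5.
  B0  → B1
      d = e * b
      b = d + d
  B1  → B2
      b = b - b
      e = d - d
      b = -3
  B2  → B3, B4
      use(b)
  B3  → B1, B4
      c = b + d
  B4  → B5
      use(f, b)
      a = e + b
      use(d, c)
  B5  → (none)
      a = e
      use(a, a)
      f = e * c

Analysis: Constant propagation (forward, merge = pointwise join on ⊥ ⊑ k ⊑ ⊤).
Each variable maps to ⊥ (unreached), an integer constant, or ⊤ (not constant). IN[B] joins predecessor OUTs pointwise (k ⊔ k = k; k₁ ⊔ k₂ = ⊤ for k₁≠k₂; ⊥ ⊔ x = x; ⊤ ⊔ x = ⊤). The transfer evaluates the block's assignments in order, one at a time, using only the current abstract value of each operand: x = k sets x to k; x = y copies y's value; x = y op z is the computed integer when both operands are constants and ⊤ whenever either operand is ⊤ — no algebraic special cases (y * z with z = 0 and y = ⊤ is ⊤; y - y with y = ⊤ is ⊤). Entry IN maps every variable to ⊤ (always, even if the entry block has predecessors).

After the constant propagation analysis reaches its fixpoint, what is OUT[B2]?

Answer: {a: ⊤, b: -3, c: ⊤, d: ⊤, e: ⊤, f: ⊤}

Trace:
Converged values:
  B0:   IN=(all ⊤)   OUT=(all ⊤)
  B1:   IN=(all ⊤)   OUT={b:-3; rest ⊤}
  B2:   IN={b:-3; rest ⊤}   OUT={b:-3; rest ⊤}
  B3:   IN={b:-3; rest ⊤}   OUT={b:-3; rest ⊤}
  B4:   IN={b:-3; rest ⊤}   OUT={b:-3; rest ⊤}
  B5:   IN={b:-3; rest ⊤}   OUT={b:-3; rest ⊤}

Merge at B2: IN[B2] = OUT[B1] = {a: ⊤, b: -3, c: ⊤, d: ⊤, e: ⊤, f: ⊤}
Applying B2's transfer function to that IN value gives OUT[B2] (row B2 above).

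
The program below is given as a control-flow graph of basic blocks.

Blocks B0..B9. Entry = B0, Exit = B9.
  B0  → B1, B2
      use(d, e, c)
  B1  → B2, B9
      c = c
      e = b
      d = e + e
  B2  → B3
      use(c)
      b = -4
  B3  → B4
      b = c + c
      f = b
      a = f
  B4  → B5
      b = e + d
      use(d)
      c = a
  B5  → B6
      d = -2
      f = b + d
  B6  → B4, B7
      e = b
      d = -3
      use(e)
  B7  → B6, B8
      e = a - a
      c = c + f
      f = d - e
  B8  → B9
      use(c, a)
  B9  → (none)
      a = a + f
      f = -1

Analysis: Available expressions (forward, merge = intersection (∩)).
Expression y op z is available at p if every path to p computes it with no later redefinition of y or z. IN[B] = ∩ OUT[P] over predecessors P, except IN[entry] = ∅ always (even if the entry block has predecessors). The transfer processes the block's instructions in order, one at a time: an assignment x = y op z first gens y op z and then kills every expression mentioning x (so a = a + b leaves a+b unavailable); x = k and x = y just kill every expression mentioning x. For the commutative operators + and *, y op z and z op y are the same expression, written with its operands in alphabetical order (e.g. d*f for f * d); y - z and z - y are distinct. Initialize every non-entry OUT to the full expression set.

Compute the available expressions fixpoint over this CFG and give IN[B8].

Answer: {a-a, d-e}

Derivation:
Per-block solution:
  B0:   IN={}   OUT={}
  B1:   IN={}   OUT={e+e}
  B2:   IN={}   OUT={}
  B3:   IN={}   OUT={c+c}
  B4:   IN={}   OUT={d+e}
  B5:   IN={d+e}   OUT={b+d}
  B6:   IN={}   OUT={}
  B7:   IN={}   OUT={a-a, d-e}
  B8:   IN={a-a, d-e}   OUT={a-a, d-e}
  B9:   IN={}   OUT={}

Merge at B8: IN[B8] = OUT[B7] = {a-a, d-e}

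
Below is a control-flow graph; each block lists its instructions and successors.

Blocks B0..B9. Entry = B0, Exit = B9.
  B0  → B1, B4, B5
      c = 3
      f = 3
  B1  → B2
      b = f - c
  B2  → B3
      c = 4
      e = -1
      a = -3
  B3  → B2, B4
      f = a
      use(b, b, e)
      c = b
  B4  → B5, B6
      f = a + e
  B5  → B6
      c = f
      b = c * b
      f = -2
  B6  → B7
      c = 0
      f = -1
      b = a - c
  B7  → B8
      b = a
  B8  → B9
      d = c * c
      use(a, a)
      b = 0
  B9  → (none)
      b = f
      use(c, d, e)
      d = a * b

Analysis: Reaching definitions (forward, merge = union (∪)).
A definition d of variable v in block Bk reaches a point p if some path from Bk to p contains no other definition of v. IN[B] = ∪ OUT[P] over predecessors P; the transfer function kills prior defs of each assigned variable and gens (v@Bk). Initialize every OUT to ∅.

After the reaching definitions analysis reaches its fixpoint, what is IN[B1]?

Converged values:
  B0: | IN={} | OUT={c@B0, f@B0}
  B1: | IN={c@B0, f@B0} | OUT={b@B1, c@B0, f@B0}
  B2: | IN={a@B2, b@B1, c@B0, c@B3, e@B2, f@B0, f@B3} | OUT={a@B2, b@B1, c@B2, e@B2, f@B0, f@B3}
  B3: | IN={a@B2, b@B1, c@B2, e@B2, f@B0, f@B3} | OUT={a@B2, b@B1, c@B3, e@B2, f@B3}
  B4: | IN={a@B2, b@B1, c@B0, c@B3, e@B2, f@B0, f@B3} | OUT={a@B2, b@B1, c@B0, c@B3, e@B2, f@B4}
  B5: | IN={a@B2, b@B1, c@B0, c@B3, e@B2, f@B0, f@B4} | OUT={a@B2, b@B5, c@B5, e@B2, f@B5}
  B6: | IN={a@B2, b@B1, b@B5, c@B0, c@B3, c@B5, e@B2, f@B4, f@B5} | OUT={a@B2, b@B6, c@B6, e@B2, f@B6}
  B7: | IN={a@B2, b@B6, c@B6, e@B2, f@B6} | OUT={a@B2, b@B7, c@B6, e@B2, f@B6}
  B8: | IN={a@B2, b@B7, c@B6, e@B2, f@B6} | OUT={a@B2, b@B8, c@B6, d@B8, e@B2, f@B6}
  B9: | IN={a@B2, b@B8, c@B6, d@B8, e@B2, f@B6} | OUT={a@B2, b@B9, c@B6, d@B9, e@B2, f@B6}

Merge at B1: IN[B1] = OUT[B0] = {c@B0, f@B0}

Answer: {c@B0, f@B0}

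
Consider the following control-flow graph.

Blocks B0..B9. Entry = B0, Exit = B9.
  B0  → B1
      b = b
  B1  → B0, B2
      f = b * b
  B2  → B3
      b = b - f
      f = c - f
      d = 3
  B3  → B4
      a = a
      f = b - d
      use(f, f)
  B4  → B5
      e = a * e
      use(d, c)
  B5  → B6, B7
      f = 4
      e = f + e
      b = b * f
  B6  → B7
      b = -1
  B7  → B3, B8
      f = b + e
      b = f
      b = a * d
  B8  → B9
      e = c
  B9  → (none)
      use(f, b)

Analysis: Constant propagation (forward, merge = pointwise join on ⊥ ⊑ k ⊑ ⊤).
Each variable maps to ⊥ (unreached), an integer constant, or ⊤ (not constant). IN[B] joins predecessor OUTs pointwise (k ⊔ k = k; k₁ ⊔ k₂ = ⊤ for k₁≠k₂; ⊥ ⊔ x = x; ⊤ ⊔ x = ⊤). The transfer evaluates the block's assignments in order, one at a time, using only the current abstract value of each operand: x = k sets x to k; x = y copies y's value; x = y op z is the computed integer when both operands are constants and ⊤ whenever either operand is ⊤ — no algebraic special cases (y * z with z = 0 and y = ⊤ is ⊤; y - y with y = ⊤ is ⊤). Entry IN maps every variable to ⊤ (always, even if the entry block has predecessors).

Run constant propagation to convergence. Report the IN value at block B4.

Per-block solution:
  B0:   IN=(all ⊤)   OUT=(all ⊤)
  B1:   IN=(all ⊤)   OUT=(all ⊤)
  B2:   IN=(all ⊤)   OUT={d:3; rest ⊤}
  B3:   IN={d:3; rest ⊤}   OUT={d:3; rest ⊤}
  B4:   IN={d:3; rest ⊤}   OUT={d:3; rest ⊤}
  B5:   IN={d:3; rest ⊤}   OUT={d:3, f:4; rest ⊤}
  B6:   IN={d:3, f:4; rest ⊤}   OUT={b:-1, d:3, f:4; rest ⊤}
  B7:   IN={d:3, f:4; rest ⊤}   OUT={d:3; rest ⊤}
  B8:   IN={d:3; rest ⊤}   OUT={d:3; rest ⊤}
  B9:   IN={d:3; rest ⊤}   OUT={d:3; rest ⊤}

Merge at B4: IN[B4] = OUT[B3] = {a: ⊤, b: ⊤, c: ⊤, d: 3, e: ⊤, f: ⊤}

Answer: {a: ⊤, b: ⊤, c: ⊤, d: 3, e: ⊤, f: ⊤}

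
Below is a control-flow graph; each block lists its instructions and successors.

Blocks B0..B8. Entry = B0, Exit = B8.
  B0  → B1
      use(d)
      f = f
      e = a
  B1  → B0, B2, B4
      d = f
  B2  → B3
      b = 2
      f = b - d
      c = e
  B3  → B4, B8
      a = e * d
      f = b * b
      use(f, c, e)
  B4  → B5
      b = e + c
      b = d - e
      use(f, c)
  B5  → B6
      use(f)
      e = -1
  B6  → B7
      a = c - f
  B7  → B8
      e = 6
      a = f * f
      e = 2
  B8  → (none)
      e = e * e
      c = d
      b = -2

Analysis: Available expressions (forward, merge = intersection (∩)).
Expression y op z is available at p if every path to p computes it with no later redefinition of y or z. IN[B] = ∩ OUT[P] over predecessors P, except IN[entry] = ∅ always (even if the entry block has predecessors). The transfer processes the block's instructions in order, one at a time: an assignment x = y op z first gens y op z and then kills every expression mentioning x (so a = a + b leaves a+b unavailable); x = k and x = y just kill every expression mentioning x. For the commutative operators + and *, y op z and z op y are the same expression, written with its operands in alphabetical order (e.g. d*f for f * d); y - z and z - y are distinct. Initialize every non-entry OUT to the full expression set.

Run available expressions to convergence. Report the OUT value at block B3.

Per-block solution:
  B0:  IN={}  OUT={}
  B1:  IN={}  OUT={}
  B2:  IN={}  OUT={b-d}
  B3:  IN={b-d}  OUT={b*b, b-d, d*e}
  B4:  IN={}  OUT={c+e, d-e}
  B5:  IN={c+e, d-e}  OUT={}
  B6:  IN={}  OUT={c-f}
  B7:  IN={c-f}  OUT={c-f, f*f}
  B8:  IN={}  OUT={}

Merge at B3: IN[B3] = OUT[B2] = {b-d}
Applying B3's transfer function to that IN value gives OUT[B3] (row B3 above).

Answer: {b*b, b-d, d*e}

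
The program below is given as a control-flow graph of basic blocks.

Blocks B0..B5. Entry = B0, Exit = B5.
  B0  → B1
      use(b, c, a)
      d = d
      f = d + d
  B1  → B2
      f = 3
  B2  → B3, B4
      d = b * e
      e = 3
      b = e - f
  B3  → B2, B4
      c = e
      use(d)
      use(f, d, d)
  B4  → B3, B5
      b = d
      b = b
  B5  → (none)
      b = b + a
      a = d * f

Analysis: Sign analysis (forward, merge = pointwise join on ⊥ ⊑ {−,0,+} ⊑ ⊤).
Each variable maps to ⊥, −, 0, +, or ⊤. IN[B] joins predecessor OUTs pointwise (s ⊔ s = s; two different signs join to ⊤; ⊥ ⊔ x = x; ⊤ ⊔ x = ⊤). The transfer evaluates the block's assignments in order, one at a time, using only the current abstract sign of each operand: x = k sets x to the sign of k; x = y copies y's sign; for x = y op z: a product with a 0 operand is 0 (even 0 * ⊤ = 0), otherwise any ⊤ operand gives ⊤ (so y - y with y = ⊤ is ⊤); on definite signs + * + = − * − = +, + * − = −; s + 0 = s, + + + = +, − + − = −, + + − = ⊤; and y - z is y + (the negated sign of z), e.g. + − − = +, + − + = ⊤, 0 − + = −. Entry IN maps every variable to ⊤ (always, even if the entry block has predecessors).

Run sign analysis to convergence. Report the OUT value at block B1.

Per-block solution:
  B0:   IN=(all ⊤)   OUT=(all ⊤)
  B1:   IN=(all ⊤)   OUT={f:+; rest ⊤}
  B2:   IN={f:+; rest ⊤}   OUT={e:+, f:+; rest ⊤}
  B3:   IN={e:+, f:+; rest ⊤}   OUT={c:+, e:+, f:+; rest ⊤}
  B4:   IN={e:+, f:+; rest ⊤}   OUT={e:+, f:+; rest ⊤}
  B5:   IN={e:+, f:+; rest ⊤}   OUT={e:+, f:+; rest ⊤}

Merge at B1: IN[B1] = OUT[B0] = {a: ⊤, b: ⊤, c: ⊤, d: ⊤, e: ⊤, f: ⊤}
Applying B1's transfer function to that IN value gives OUT[B1] (row B1 above).

Answer: {a: ⊤, b: ⊤, c: ⊤, d: ⊤, e: ⊤, f: +}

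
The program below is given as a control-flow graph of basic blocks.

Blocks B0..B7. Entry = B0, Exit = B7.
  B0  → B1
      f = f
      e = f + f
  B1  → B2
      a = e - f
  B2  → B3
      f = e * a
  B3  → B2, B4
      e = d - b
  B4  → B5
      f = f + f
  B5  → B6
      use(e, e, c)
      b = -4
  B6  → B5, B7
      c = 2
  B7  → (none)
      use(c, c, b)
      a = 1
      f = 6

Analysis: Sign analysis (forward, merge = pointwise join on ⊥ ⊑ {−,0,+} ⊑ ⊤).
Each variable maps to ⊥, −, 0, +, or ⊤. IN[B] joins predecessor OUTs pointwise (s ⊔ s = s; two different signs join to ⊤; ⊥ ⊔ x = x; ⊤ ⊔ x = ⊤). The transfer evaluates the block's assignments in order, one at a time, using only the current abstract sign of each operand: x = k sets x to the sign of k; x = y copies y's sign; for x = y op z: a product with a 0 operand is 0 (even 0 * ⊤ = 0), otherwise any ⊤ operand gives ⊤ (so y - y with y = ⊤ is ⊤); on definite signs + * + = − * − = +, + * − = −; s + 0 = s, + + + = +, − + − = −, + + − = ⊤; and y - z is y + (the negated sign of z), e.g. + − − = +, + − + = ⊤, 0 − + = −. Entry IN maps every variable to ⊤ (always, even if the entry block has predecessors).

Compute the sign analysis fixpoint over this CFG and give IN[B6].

Per-block solution:
  B0: | IN=(all ⊤) | OUT=(all ⊤)
  B1: | IN=(all ⊤) | OUT=(all ⊤)
  B2: | IN=(all ⊤) | OUT=(all ⊤)
  B3: | IN=(all ⊤) | OUT=(all ⊤)
  B4: | IN=(all ⊤) | OUT=(all ⊤)
  B5: | IN=(all ⊤) | OUT={b:-; rest ⊤}
  B6: | IN={b:-; rest ⊤} | OUT={b:-, c:+; rest ⊤}
  B7: | IN={b:-, c:+; rest ⊤} | OUT={a:+, b:-, c:+, f:+; rest ⊤}

Merge at B6: IN[B6] = OUT[B5] = {a: ⊤, b: -, c: ⊤, d: ⊤, e: ⊤, f: ⊤}

Answer: {a: ⊤, b: -, c: ⊤, d: ⊤, e: ⊤, f: ⊤}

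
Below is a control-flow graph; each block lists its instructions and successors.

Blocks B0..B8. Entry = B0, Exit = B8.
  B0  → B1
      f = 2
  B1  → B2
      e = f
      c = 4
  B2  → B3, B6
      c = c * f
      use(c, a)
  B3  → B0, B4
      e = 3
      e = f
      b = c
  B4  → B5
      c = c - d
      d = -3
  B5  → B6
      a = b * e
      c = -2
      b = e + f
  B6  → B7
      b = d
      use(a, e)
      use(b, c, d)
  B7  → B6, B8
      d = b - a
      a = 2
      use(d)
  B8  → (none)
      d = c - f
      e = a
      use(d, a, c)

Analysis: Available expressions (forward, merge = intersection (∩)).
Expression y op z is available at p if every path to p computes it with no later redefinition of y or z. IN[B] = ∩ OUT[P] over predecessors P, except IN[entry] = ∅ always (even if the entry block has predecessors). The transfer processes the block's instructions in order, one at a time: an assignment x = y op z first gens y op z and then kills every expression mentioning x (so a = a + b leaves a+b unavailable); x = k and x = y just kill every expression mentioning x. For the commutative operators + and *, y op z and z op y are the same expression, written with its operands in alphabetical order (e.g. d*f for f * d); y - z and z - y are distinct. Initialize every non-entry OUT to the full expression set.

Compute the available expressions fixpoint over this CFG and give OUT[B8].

Converged values:
  B0:  IN={}  OUT={}
  B1:  IN={}  OUT={}
  B2:  IN={}  OUT={}
  B3:  IN={}  OUT={}
  B4:  IN={}  OUT={}
  B5:  IN={}  OUT={e+f}
  B6:  IN={}  OUT={}
  B7:  IN={}  OUT={}
  B8:  IN={}  OUT={c-f}

Merge at B8: IN[B8] = OUT[B7] = {}
Applying B8's transfer function to that IN value gives OUT[B8] (row B8 above).

Answer: {c-f}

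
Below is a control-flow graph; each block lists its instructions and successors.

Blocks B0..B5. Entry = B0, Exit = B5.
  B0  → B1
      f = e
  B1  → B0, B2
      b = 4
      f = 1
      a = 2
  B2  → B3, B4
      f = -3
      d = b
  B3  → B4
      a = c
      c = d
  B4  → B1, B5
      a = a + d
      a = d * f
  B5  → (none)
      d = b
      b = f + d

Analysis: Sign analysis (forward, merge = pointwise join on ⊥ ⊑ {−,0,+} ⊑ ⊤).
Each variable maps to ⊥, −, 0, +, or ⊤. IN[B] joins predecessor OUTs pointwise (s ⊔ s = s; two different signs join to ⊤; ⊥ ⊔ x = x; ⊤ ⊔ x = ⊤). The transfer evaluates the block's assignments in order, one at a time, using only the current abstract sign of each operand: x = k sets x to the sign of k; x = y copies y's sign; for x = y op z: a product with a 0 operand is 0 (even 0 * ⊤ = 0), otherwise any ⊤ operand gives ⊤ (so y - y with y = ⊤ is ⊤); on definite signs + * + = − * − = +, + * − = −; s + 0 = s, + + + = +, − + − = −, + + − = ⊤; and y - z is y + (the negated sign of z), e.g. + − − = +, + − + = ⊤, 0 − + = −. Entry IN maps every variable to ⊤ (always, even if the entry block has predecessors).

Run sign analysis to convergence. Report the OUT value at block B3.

Fixpoint table:
  B0: | IN=(all ⊤) | OUT=(all ⊤)
  B1: | IN=(all ⊤) | OUT={a:+, b:+, f:+; rest ⊤}
  B2: | IN={a:+, b:+, f:+; rest ⊤} | OUT={a:+, b:+, d:+, f:-; rest ⊤}
  B3: | IN={a:+, b:+, d:+, f:-; rest ⊤} | OUT={b:+, c:+, d:+, f:-; rest ⊤}
  B4: | IN={b:+, d:+, f:-; rest ⊤} | OUT={a:-, b:+, d:+, f:-; rest ⊤}
  B5: | IN={a:-, b:+, d:+, f:-; rest ⊤} | OUT={a:-, d:+, f:-; rest ⊤}

Merge at B3: IN[B3] = OUT[B2] = {a: +, b: +, c: ⊤, d: +, e: ⊤, f: -}
Applying B3's transfer function to that IN value gives OUT[B3] (row B3 above).

Answer: {a: ⊤, b: +, c: +, d: +, e: ⊤, f: -}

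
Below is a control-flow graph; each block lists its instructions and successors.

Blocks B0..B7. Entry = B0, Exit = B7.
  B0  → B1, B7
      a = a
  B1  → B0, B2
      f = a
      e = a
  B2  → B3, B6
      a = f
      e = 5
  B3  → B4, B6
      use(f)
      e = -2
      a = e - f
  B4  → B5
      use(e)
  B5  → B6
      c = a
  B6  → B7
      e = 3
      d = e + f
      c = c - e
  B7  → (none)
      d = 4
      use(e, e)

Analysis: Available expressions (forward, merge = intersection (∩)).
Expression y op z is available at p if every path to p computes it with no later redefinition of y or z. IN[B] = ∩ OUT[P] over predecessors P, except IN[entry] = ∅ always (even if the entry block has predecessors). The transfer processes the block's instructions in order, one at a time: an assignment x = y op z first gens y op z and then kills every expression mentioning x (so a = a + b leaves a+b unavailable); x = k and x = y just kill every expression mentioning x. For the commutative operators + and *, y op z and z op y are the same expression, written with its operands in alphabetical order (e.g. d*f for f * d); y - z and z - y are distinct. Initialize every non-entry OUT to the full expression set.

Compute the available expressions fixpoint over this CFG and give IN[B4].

Answer: {e-f}

Working:
Per-block solution:
  B0:   IN={}   OUT={}
  B1:   IN={}   OUT={}
  B2:   IN={}   OUT={}
  B3:   IN={}   OUT={e-f}
  B4:   IN={e-f}   OUT={e-f}
  B5:   IN={e-f}   OUT={e-f}
  B6:   IN={}   OUT={e+f}
  B7:   IN={}   OUT={}

Merge at B4: IN[B4] = OUT[B3] = {e-f}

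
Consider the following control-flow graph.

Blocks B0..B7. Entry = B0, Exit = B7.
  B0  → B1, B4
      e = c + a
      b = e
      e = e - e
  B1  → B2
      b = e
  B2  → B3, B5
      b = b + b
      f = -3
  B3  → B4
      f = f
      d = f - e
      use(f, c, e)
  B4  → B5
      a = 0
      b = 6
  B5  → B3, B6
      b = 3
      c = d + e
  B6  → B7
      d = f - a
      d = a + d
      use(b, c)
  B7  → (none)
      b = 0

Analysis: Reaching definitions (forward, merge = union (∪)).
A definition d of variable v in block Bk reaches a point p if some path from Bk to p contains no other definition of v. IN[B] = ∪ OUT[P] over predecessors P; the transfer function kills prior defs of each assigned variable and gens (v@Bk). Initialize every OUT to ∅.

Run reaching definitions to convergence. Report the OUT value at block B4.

Per-block solution:
  B0:  IN={}  OUT={b@B0, e@B0}
  B1:  IN={b@B0, e@B0}  OUT={b@B1, e@B0}
  B2:  IN={b@B1, e@B0}  OUT={b@B2, e@B0, f@B2}
  B3:  IN={a@B4, b@B2, b@B5, c@B5, d@B3, e@B0, f@B2, f@B3}  OUT={a@B4, b@B2, b@B5, c@B5, d@B3, e@B0, f@B3}
  B4:  IN={a@B4, b@B0, b@B2, b@B5, c@B5, d@B3, e@B0, f@B3}  OUT={a@B4, b@B4, c@B5, d@B3, e@B0, f@B3}
  B5:  IN={a@B4, b@B2, b@B4, c@B5, d@B3, e@B0, f@B2, f@B3}  OUT={a@B4, b@B5, c@B5, d@B3, e@B0, f@B2, f@B3}
  B6:  IN={a@B4, b@B5, c@B5, d@B3, e@B0, f@B2, f@B3}  OUT={a@B4, b@B5, c@B5, d@B6, e@B0, f@B2, f@B3}
  B7:  IN={a@B4, b@B5, c@B5, d@B6, e@B0, f@B2, f@B3}  OUT={a@B4, b@B7, c@B5, d@B6, e@B0, f@B2, f@B3}

Merge at B4: IN[B4] = OUT[B0] ⊔ OUT[B3] = {a@B4, b@B0, b@B2, b@B5, c@B5, d@B3, e@B0, f@B3}
Applying B4's transfer function to that IN value gives OUT[B4] (row B4 above).

Answer: {a@B4, b@B4, c@B5, d@B3, e@B0, f@B3}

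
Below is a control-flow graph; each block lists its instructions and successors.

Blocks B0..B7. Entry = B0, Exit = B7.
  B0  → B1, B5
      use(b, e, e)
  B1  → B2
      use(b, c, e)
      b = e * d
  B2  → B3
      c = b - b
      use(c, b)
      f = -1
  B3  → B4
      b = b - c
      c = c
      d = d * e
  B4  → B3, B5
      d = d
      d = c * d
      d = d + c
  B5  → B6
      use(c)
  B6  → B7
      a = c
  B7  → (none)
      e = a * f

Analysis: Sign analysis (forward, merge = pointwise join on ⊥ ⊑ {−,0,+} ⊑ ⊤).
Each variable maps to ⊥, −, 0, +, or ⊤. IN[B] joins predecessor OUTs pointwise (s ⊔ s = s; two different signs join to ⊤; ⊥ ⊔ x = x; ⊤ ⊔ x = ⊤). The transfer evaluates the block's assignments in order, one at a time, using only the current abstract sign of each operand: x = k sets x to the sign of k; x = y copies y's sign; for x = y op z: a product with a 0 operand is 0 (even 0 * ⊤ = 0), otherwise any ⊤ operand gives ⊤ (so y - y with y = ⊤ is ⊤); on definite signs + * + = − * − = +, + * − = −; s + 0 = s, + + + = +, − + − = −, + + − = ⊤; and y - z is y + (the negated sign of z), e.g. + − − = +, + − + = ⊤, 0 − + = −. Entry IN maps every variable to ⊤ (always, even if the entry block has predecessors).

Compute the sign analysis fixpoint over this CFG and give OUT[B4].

Converged values:
  B0:   IN=(all ⊤)   OUT=(all ⊤)
  B1:   IN=(all ⊤)   OUT=(all ⊤)
  B2:   IN=(all ⊤)   OUT={f:-; rest ⊤}
  B3:   IN={f:-; rest ⊤}   OUT={f:-; rest ⊤}
  B4:   IN={f:-; rest ⊤}   OUT={f:-; rest ⊤}
  B5:   IN=(all ⊤)   OUT=(all ⊤)
  B6:   IN=(all ⊤)   OUT=(all ⊤)
  B7:   IN=(all ⊤)   OUT=(all ⊤)

Merge at B4: IN[B4] = OUT[B3] = {a: ⊤, b: ⊤, c: ⊤, d: ⊤, e: ⊤, f: -}
Applying B4's transfer function to that IN value gives OUT[B4] (row B4 above).

Answer: {a: ⊤, b: ⊤, c: ⊤, d: ⊤, e: ⊤, f: -}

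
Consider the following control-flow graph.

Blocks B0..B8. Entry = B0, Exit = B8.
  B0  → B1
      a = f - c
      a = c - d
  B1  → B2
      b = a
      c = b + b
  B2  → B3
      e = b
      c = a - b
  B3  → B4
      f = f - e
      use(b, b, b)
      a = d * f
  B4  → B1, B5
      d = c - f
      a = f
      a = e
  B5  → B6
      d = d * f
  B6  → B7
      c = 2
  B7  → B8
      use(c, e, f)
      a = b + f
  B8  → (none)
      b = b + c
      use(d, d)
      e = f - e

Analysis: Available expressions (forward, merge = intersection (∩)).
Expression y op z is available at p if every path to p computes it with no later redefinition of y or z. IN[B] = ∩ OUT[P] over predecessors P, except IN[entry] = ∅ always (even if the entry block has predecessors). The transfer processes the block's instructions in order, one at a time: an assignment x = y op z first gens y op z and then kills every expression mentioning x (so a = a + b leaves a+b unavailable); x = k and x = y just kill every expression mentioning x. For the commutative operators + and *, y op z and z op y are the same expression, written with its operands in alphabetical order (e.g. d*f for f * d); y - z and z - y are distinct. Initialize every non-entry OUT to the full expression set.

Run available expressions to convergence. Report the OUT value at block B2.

Converged values:
  B0:  IN={}  OUT={c-d, f-c}
  B1:  IN={}  OUT={b+b}
  B2:  IN={b+b}  OUT={a-b, b+b}
  B3:  IN={a-b, b+b}  OUT={b+b, d*f}
  B4:  IN={b+b, d*f}  OUT={b+b, c-f}
  B5:  IN={b+b, c-f}  OUT={b+b, c-f}
  B6:  IN={b+b, c-f}  OUT={b+b}
  B7:  IN={b+b}  OUT={b+b, b+f}
  B8:  IN={b+b, b+f}  OUT={}

Merge at B2: IN[B2] = OUT[B1] = {b+b}
Applying B2's transfer function to that IN value gives OUT[B2] (row B2 above).

Answer: {a-b, b+b}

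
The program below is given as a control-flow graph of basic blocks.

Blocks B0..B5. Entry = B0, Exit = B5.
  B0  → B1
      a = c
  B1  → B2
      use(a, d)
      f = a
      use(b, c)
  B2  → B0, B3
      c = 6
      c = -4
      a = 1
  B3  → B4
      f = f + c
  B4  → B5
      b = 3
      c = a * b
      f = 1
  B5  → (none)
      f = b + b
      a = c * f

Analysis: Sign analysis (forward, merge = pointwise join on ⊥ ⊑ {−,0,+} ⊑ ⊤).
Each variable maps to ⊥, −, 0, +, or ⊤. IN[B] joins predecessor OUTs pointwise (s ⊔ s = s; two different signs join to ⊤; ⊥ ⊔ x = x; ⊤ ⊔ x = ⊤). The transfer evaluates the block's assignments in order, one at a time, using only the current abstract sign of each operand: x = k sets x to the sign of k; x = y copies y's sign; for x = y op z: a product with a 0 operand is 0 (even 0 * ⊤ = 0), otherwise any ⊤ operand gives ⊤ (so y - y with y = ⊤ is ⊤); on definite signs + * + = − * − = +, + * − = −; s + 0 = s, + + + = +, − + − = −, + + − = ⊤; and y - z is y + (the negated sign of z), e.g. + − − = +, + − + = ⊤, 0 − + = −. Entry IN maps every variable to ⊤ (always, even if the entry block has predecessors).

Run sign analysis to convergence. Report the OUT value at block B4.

Answer: {a: +, b: +, c: +, d: ⊤, e: ⊤, f: +}

Derivation:
Per-block solution:
  B0:  IN=(all ⊤)  OUT=(all ⊤)
  B1:  IN=(all ⊤)  OUT=(all ⊤)
  B2:  IN=(all ⊤)  OUT={a:+, c:-; rest ⊤}
  B3:  IN={a:+, c:-; rest ⊤}  OUT={a:+, c:-; rest ⊤}
  B4:  IN={a:+, c:-; rest ⊤}  OUT={a:+, b:+, c:+, f:+; rest ⊤}
  B5:  IN={a:+, b:+, c:+, f:+; rest ⊤}  OUT={a:+, b:+, c:+, f:+; rest ⊤}

Merge at B4: IN[B4] = OUT[B3] = {a: +, b: ⊤, c: -, d: ⊤, e: ⊤, f: ⊤}
Applying B4's transfer function to that IN value gives OUT[B4] (row B4 above).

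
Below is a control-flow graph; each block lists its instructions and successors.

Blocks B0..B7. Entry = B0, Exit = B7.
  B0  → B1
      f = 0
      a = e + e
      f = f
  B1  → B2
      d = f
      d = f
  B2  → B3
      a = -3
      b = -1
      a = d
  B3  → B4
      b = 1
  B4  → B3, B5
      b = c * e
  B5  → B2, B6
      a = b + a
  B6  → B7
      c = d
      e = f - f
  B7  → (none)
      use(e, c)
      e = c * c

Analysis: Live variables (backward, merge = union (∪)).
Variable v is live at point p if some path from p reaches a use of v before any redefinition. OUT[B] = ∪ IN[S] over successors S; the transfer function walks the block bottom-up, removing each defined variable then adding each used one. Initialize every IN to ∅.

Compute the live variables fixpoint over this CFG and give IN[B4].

Answer: {a, c, d, e, f}

Working:
Fixpoint table:
  B0: | IN={c, e} | OUT={c, e, f}
  B1: | IN={c, e, f} | OUT={c, d, e, f}
  B2: | IN={c, d, e, f} | OUT={a, c, d, e, f}
  B3: | IN={a, c, d, e, f} | OUT={a, c, d, e, f}
  B4: | IN={a, c, d, e, f} | OUT={a, b, c, d, e, f}
  B5: | IN={a, b, c, d, e, f} | OUT={c, d, e, f}
  B6: | IN={d, f} | OUT={c, e}
  B7: | IN={c, e} | OUT={}

Merge at B4: OUT[B4] = IN[B3] ⊔ IN[B5] = {a, b, c, d, e, f}
Applying B4's transfer function to that OUT value gives IN[B4] (row B4 above).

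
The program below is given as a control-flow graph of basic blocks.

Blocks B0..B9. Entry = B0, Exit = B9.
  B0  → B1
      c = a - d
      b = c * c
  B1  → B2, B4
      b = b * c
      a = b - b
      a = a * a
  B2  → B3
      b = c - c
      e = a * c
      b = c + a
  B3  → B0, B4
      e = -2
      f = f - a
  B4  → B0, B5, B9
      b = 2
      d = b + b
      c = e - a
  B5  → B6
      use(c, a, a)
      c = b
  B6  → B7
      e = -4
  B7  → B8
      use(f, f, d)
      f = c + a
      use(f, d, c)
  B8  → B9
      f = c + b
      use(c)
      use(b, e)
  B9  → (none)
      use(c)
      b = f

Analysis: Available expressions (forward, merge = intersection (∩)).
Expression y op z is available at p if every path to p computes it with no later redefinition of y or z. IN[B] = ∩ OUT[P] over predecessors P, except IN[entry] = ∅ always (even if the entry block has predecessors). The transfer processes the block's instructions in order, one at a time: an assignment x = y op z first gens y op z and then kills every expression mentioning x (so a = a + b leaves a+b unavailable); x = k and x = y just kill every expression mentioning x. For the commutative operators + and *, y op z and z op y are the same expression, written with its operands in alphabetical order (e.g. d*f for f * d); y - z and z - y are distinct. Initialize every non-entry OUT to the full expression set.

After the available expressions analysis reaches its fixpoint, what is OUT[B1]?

Converged values:
  B0:  IN={}  OUT={a-d, c*c}
  B1:  IN={a-d, c*c}  OUT={b-b, c*c}
  B2:  IN={b-b, c*c}  OUT={a*c, a+c, c*c, c-c}
  B3:  IN={a*c, a+c, c*c, c-c}  OUT={a*c, a+c, c*c, c-c}
  B4:  IN={c*c}  OUT={b+b, e-a}
  B5:  IN={b+b, e-a}  OUT={b+b, e-a}
  B6:  IN={b+b, e-a}  OUT={b+b}
  B7:  IN={b+b}  OUT={a+c, b+b}
  B8:  IN={a+c, b+b}  OUT={a+c, b+b, b+c}
  B9:  IN={b+b}  OUT={}

Merge at B1: IN[B1] = OUT[B0] = {a-d, c*c}
Applying B1's transfer function to that IN value gives OUT[B1] (row B1 above).

Answer: {b-b, c*c}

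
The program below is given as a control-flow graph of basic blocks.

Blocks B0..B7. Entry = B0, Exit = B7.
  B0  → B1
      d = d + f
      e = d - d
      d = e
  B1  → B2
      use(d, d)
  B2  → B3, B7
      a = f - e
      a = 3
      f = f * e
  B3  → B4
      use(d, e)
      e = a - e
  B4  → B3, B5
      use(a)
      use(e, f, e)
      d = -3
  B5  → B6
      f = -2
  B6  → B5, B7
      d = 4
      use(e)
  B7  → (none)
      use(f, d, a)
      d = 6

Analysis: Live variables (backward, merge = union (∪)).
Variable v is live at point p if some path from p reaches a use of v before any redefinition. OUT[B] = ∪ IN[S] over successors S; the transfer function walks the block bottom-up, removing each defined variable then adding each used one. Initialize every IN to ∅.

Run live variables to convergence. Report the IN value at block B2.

Answer: {d, e, f}

Derivation:
Converged values:
  B0:  IN={d, f}  OUT={d, e, f}
  B1:  IN={d, e, f}  OUT={d, e, f}
  B2:  IN={d, e, f}  OUT={a, d, e, f}
  B3:  IN={a, d, e, f}  OUT={a, e, f}
  B4:  IN={a, e, f}  OUT={a, d, e, f}
  B5:  IN={a, e}  OUT={a, e, f}
  B6:  IN={a, e, f}  OUT={a, d, e, f}
  B7:  IN={a, d, f}  OUT={}

Merge at B2: OUT[B2] = IN[B3] ⊔ IN[B7] = {a, d, e, f}
Applying B2's transfer function to that OUT value gives IN[B2] (row B2 above).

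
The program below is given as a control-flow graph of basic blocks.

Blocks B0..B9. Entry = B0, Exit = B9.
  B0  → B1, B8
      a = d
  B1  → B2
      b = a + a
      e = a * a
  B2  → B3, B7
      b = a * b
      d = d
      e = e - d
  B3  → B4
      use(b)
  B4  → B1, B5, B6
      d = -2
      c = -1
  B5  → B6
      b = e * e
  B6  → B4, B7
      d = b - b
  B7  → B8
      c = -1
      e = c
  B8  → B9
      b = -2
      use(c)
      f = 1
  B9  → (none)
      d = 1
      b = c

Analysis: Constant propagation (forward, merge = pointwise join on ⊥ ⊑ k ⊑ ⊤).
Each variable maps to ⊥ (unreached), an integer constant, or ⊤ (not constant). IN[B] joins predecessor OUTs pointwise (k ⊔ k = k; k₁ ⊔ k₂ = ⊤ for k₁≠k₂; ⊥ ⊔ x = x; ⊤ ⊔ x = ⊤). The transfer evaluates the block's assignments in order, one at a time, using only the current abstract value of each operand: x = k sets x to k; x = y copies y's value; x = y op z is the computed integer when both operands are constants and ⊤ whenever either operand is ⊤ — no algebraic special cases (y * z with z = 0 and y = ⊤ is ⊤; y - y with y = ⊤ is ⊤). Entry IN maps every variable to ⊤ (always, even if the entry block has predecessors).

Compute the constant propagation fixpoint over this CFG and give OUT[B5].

Answer: {a: ⊤, b: ⊤, c: -1, d: -2, e: ⊤, f: ⊤}

Trace:
Converged values:
  B0: | IN=(all ⊤) | OUT=(all ⊤)
  B1: | IN=(all ⊤) | OUT=(all ⊤)
  B2: | IN=(all ⊤) | OUT=(all ⊤)
  B3: | IN=(all ⊤) | OUT=(all ⊤)
  B4: | IN=(all ⊤) | OUT={c:-1, d:-2; rest ⊤}
  B5: | IN={c:-1, d:-2; rest ⊤} | OUT={c:-1, d:-2; rest ⊤}
  B6: | IN={c:-1, d:-2; rest ⊤} | OUT={c:-1; rest ⊤}
  B7: | IN=(all ⊤) | OUT={c:-1, e:-1; rest ⊤}
  B8: | IN=(all ⊤) | OUT={b:-2, f:1; rest ⊤}
  B9: | IN={b:-2, f:1; rest ⊤} | OUT={d:1, f:1; rest ⊤}

Merge at B5: IN[B5] = OUT[B4] = {a: ⊤, b: ⊤, c: -1, d: -2, e: ⊤, f: ⊤}
Applying B5's transfer function to that IN value gives OUT[B5] (row B5 above).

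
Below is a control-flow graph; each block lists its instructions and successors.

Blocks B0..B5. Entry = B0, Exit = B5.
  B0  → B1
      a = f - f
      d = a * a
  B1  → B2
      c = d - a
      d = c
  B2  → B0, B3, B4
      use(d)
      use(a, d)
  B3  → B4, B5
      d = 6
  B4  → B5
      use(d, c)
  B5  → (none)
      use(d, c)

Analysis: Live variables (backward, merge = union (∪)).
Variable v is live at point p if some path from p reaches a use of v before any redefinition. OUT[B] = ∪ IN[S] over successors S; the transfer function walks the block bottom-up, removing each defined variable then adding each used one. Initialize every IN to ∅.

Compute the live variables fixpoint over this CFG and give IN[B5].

Per-block solution:
  B0:   IN={f}   OUT={a, d, f}
  B1:   IN={a, d, f}   OUT={a, c, d, f}
  B2:   IN={a, c, d, f}   OUT={c, d, f}
  B3:   IN={c}   OUT={c, d}
  B4:   IN={c, d}   OUT={c, d}
  B5:   IN={c, d}   OUT={}

B5 is the boundary node: OUT[B5] = {}
Applying B5's transfer function to that OUT value gives IN[B5] (row B5 above).

Answer: {c, d}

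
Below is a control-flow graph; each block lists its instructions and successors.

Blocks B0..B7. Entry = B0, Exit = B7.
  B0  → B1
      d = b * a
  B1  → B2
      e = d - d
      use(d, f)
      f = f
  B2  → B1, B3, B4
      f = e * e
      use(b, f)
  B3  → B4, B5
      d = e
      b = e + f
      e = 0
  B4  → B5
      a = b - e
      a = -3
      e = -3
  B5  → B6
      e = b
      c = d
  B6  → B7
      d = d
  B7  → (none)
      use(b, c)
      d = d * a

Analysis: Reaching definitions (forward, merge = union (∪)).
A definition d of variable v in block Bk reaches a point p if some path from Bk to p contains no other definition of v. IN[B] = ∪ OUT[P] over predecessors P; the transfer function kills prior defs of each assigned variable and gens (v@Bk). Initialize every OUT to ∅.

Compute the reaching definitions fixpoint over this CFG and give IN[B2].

Answer: {d@B0, e@B1, f@B1}

Working:
Converged values:
  B0:  IN={}  OUT={d@B0}
  B1:  IN={d@B0, e@B1, f@B2}  OUT={d@B0, e@B1, f@B1}
  B2:  IN={d@B0, e@B1, f@B1}  OUT={d@B0, e@B1, f@B2}
  B3:  IN={d@B0, e@B1, f@B2}  OUT={b@B3, d@B3, e@B3, f@B2}
  B4:  IN={b@B3, d@B0, d@B3, e@B1, e@B3, f@B2}  OUT={a@B4, b@B3, d@B0, d@B3, e@B4, f@B2}
  B5:  IN={a@B4, b@B3, d@B0, d@B3, e@B3, e@B4, f@B2}  OUT={a@B4, b@B3, c@B5, d@B0, d@B3, e@B5, f@B2}
  B6:  IN={a@B4, b@B3, c@B5, d@B0, d@B3, e@B5, f@B2}  OUT={a@B4, b@B3, c@B5, d@B6, e@B5, f@B2}
  B7:  IN={a@B4, b@B3, c@B5, d@B6, e@B5, f@B2}  OUT={a@B4, b@B3, c@B5, d@B7, e@B5, f@B2}

Merge at B2: IN[B2] = OUT[B1] = {d@B0, e@B1, f@B1}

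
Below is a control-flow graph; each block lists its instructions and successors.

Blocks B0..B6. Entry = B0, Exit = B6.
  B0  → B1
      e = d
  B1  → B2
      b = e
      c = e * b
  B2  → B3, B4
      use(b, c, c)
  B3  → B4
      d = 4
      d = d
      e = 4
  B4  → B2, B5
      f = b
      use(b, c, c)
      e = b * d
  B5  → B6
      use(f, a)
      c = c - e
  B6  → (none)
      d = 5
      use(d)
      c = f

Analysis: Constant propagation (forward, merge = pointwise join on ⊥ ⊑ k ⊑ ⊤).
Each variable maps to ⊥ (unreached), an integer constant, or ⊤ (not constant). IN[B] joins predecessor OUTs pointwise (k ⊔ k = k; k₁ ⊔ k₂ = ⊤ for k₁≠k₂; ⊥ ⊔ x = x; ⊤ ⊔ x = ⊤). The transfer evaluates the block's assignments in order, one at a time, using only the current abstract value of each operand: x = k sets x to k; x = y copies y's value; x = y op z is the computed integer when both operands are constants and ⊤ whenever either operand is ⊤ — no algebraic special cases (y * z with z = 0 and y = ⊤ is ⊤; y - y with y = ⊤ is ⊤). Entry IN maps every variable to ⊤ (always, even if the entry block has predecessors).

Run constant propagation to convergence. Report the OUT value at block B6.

Converged values:
  B0:   IN=(all ⊤)   OUT=(all ⊤)
  B1:   IN=(all ⊤)   OUT=(all ⊤)
  B2:   IN=(all ⊤)   OUT=(all ⊤)
  B3:   IN=(all ⊤)   OUT={d:4, e:4; rest ⊤}
  B4:   IN=(all ⊤)   OUT=(all ⊤)
  B5:   IN=(all ⊤)   OUT=(all ⊤)
  B6:   IN=(all ⊤)   OUT={d:5; rest ⊤}

Merge at B6: IN[B6] = OUT[B5] = {a: ⊤, b: ⊤, c: ⊤, d: ⊤, e: ⊤, f: ⊤}
Applying B6's transfer function to that IN value gives OUT[B6] (row B6 above).

Answer: {a: ⊤, b: ⊤, c: ⊤, d: 5, e: ⊤, f: ⊤}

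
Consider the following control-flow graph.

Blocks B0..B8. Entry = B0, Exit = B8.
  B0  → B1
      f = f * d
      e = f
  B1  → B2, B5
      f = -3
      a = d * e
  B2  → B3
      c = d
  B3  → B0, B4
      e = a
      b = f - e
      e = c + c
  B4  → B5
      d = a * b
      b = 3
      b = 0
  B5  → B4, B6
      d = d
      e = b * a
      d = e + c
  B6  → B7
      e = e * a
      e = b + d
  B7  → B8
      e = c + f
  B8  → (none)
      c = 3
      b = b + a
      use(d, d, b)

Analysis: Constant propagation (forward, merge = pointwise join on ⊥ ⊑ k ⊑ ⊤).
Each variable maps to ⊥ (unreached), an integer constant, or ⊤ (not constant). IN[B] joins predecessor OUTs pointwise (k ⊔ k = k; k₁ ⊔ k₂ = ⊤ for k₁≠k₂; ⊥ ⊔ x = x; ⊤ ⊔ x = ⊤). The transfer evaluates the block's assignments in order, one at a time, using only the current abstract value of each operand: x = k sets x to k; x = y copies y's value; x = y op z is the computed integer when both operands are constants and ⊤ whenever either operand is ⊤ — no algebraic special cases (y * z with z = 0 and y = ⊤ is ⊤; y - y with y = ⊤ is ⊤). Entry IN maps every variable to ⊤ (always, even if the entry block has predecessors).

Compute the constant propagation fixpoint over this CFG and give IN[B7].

Answer: {a: ⊤, b: ⊤, c: ⊤, d: ⊤, e: ⊤, f: -3}

Derivation:
Per-block solution:
  B0:   IN=(all ⊤)   OUT=(all ⊤)
  B1:   IN=(all ⊤)   OUT={f:-3; rest ⊤}
  B2:   IN={f:-3; rest ⊤}   OUT={f:-3; rest ⊤}
  B3:   IN={f:-3; rest ⊤}   OUT={f:-3; rest ⊤}
  B4:   IN={f:-3; rest ⊤}   OUT={b:0, f:-3; rest ⊤}
  B5:   IN={f:-3; rest ⊤}   OUT={f:-3; rest ⊤}
  B6:   IN={f:-3; rest ⊤}   OUT={f:-3; rest ⊤}
  B7:   IN={f:-3; rest ⊤}   OUT={f:-3; rest ⊤}
  B8:   IN={f:-3; rest ⊤}   OUT={c:3, f:-3; rest ⊤}

Merge at B7: IN[B7] = OUT[B6] = {a: ⊤, b: ⊤, c: ⊤, d: ⊤, e: ⊤, f: -3}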